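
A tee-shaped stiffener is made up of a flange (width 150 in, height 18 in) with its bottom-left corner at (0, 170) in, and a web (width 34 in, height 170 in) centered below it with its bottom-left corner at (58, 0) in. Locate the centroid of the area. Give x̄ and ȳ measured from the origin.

x̄ = 75.00 in, ȳ = 114.93 in

web: A = 34 × 170 = 5780.00, centroid at (75.00, 85.00).
flange: A = 150 × 18 = 2700.00, centroid at (75.00, 179.00).
ΣA = 8480.00 in², ΣAx̄ = 636000.00 in³, ΣAȳ = 974600.00 in³.
x̄ = 636000.00/8480.00 = 75.00 in; ȳ = 974600.00/8480.00 = 114.93 in.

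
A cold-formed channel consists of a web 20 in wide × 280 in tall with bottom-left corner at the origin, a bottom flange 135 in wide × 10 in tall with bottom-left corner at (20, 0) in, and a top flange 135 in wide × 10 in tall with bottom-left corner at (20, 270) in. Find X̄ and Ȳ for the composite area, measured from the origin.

X̄ = 35.21 in, Ȳ = 140.00 in

web: A = 20 × 280 = 5600.00, centroid at (10.00, 140.00).
bottom flange: A = 135 × 10 = 1350.00, centroid at (87.50, 5.00).
top flange: A = 135 × 10 = 1350.00, centroid at (87.50, 275.00).
ΣA = 8300.00 in², ΣAX̄ = 292250.00 in³, ΣAȲ = 1162000.00 in³.
X̄ = 292250.00/8300.00 = 35.21 in; Ȳ = 1162000.00/8300.00 = 140.00 in.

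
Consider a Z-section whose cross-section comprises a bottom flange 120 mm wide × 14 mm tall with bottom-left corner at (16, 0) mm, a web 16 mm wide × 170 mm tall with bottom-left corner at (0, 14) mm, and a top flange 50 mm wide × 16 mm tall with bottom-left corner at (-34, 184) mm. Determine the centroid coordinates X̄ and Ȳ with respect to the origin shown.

bottom flange: A = 120 × 14 = 1680.00, centroid at (76.00, 7.00).
web: A = 16 × 170 = 2720.00, centroid at (8.00, 99.00).
top flange: A = 50 × 16 = 800.00, centroid at (-9.00, 192.00).
ΣA = 5200.00 mm², ΣAX̄ = 142240.00 mm³, ΣAȲ = 434640.00 mm³.
X̄ = 142240.00/5200.00 = 27.35 mm; Ȳ = 434640.00/5200.00 = 83.58 mm.

X̄ = 27.35 mm, Ȳ = 83.58 mm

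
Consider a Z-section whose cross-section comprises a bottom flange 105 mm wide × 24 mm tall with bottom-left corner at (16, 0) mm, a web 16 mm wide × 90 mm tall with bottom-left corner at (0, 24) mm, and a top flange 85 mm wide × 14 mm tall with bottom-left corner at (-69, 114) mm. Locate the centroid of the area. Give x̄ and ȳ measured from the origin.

x̄ = 29.63 mm, ȳ = 53.12 mm

Part | A | x̄ᵢ | ȳᵢ | A·x̄ᵢ | A·ȳᵢ
bottom flange | 2520.00 | 68.50 | 12.00 | 172620.00 | 30240.00
web | 1440.00 | 8.00 | 69.00 | 11520.00 | 99360.00
top flange | 1190.00 | -26.50 | 121.00 | -31535.00 | 143990.00
Σ | 5150.00 |  |  | 152605.00 | 273590.00
x̄ = 152605.00 / 5150.00 = 29.63 mm
ȳ = 273590.00 / 5150.00 = 53.12 mm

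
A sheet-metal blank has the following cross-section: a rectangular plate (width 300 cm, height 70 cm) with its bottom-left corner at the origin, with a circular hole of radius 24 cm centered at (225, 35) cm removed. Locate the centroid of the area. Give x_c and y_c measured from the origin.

plate: A = 300 × 70 = 21000.00, centroid at (150.00, 35.00).
hole: A = −π·24² = -1809.56, centroid at (225.00, 35.00).
ΣA = 19190.44 cm², ΣAx_c = 2742849.59 cm³, ΣAy_c = 671665.49 cm³.
x_c = 2742849.59/19190.44 = 142.93 cm; y_c = 671665.49/19190.44 = 35.00 cm.

x_c = 142.93 cm, y_c = 35.00 cm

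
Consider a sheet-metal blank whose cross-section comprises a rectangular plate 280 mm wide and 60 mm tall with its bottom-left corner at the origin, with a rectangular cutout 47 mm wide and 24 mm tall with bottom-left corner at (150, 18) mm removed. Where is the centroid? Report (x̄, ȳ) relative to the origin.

Part | A | x̄ᵢ | ȳᵢ | A·x̄ᵢ | A·ȳᵢ
plate | 16800.00 | 140.00 | 30.00 | 2352000.00 | 504000.00
hole | -1128.00 | 173.50 | 30.00 | -195708.00 | -33840.00
Σ | 15672.00 |  |  | 2156292.00 | 470160.00
x̄ = 2156292.00 / 15672.00 = 137.59 mm
ȳ = 470160.00 / 15672.00 = 30.00 mm

x̄ = 137.59 mm, ȳ = 30.00 mm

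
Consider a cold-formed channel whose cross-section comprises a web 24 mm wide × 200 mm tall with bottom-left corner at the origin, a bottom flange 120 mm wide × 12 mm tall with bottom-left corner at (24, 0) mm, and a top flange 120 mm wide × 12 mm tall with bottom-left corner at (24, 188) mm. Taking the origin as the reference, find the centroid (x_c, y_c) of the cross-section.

x_c = 39.00 mm, y_c = 100.00 mm

Part | A | x̄ᵢ | ȳᵢ | A·x̄ᵢ | A·ȳᵢ
web | 4800.00 | 12.00 | 100.00 | 57600.00 | 480000.00
bottom flange | 1440.00 | 84.00 | 6.00 | 120960.00 | 8640.00
top flange | 1440.00 | 84.00 | 194.00 | 120960.00 | 279360.00
Σ | 7680.00 |  |  | 299520.00 | 768000.00
x_c = 299520.00 / 7680.00 = 39.00 mm
y_c = 768000.00 / 7680.00 = 100.00 mm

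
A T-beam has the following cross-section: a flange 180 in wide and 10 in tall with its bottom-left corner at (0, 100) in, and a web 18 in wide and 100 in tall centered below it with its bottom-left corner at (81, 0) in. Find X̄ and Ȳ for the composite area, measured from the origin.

web: A = 18 × 100 = 1800.00, centroid at (90.00, 50.00).
flange: A = 180 × 10 = 1800.00, centroid at (90.00, 105.00).
ΣA = 3600.00 in²
ΣAX̄ = (1800.00)(90.00) + (1800.00)(90.00) = 324000.00 in³
ΣAȲ = (1800.00)(50.00) + (1800.00)(105.00) = 279000.00 in³
X̄ = 324000.00 / 3600.00 = 90.00 in
Ȳ = 279000.00 / 3600.00 = 77.50 in

X̄ = 90.00 in, Ȳ = 77.50 in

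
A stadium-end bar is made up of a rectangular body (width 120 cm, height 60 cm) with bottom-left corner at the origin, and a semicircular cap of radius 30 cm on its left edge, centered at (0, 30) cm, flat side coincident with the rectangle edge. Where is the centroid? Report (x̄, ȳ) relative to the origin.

rectangular body: A = 120 × 60 = 7200.00, centroid at (60.00, 30.00).
semicircular end: A = ½π·30² = 1413.72, centroid at (-12.73, 30.00).
ΣA = 8613.72 cm², ΣAx̄ = 414000.00 cm³, ΣAȳ = 258411.50 cm³.
x̄ = 414000.00/8613.72 = 48.06 cm; ȳ = 258411.50/8613.72 = 30.00 cm.

x̄ = 48.06 cm, ȳ = 30.00 cm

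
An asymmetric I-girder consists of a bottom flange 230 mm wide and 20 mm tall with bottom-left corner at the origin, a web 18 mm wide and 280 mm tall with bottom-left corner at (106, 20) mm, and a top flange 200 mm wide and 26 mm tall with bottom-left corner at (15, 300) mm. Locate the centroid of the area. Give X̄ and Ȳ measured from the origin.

bottom flange: A = 230 × 20 = 4600.00, centroid at (115.00, 10.00).
web: A = 18 × 280 = 5040.00, centroid at (115.00, 160.00).
top flange: A = 200 × 26 = 5200.00, centroid at (115.00, 313.00).
ΣA = 14840.00 mm², ΣAX̄ = 1706600.00 mm³, ΣAȲ = 2480000.00 mm³.
X̄ = 1706600.00/14840.00 = 115.00 mm; Ȳ = 2480000.00/14840.00 = 167.12 mm.

X̄ = 115.00 mm, Ȳ = 167.12 mm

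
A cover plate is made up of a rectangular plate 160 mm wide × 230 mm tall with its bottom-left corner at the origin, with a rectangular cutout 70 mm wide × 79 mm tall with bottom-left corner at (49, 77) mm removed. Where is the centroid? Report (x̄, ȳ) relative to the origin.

x̄ = 79.29 mm, ȳ = 114.73 mm

plate: A = 160 × 230 = 36800.00, centroid at (80.00, 115.00).
hole: A = −(70 × 79) = -5530.00, centroid at (84.00, 116.50).
ΣA = 31270.00 mm²
ΣAx̄ = (36800.00)(80.00) + (-5530.00)(84.00) = 2479480.00 mm³
ΣAȳ = (36800.00)(115.00) + (-5530.00)(116.50) = 3587755.00 mm³
x̄ = 2479480.00 / 31270.00 = 79.29 mm
ȳ = 3587755.00 / 31270.00 = 114.73 mm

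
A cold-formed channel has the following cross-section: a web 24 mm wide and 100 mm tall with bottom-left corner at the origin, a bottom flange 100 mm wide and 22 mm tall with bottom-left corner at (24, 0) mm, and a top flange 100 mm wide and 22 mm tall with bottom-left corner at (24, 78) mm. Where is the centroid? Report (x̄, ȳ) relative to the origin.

x̄ = 52.12 mm, ȳ = 50.00 mm

Part | A | x̄ᵢ | ȳᵢ | A·x̄ᵢ | A·ȳᵢ
web | 2400.00 | 12.00 | 50.00 | 28800.00 | 120000.00
bottom flange | 2200.00 | 74.00 | 11.00 | 162800.00 | 24200.00
top flange | 2200.00 | 74.00 | 89.00 | 162800.00 | 195800.00
Σ | 6800.00 |  |  | 354400.00 | 340000.00
x̄ = 354400.00 / 6800.00 = 52.12 mm
ȳ = 340000.00 / 6800.00 = 50.00 mm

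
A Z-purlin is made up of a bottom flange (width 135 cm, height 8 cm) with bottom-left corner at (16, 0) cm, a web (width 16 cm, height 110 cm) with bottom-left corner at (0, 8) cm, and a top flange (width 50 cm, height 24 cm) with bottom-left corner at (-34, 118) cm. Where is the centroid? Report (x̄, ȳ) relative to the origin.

x̄ = 23.13 cm, ȳ = 67.13 cm

bottom flange: A = 135 × 8 = 1080.00, centroid at (83.50, 4.00).
web: A = 16 × 110 = 1760.00, centroid at (8.00, 63.00).
top flange: A = 50 × 24 = 1200.00, centroid at (-9.00, 130.00).
ΣA = 4040.00 cm², ΣAx̄ = 93460.00 cm³, ΣAȳ = 271200.00 cm³.
x̄ = 93460.00/4040.00 = 23.13 cm; ȳ = 271200.00/4040.00 = 67.13 cm.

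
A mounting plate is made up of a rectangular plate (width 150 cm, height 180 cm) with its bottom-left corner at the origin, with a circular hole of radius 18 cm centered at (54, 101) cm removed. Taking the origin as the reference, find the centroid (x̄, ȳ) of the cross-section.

Part | A | x̄ᵢ | ȳᵢ | A·x̄ᵢ | A·ȳᵢ
plate | 27000.00 | 75.00 | 90.00 | 2025000.00 | 2430000.00
hole | -1017.88 | 54.00 | 101.00 | -54965.31 | -102805.48
Σ | 25982.12 |  |  | 1970034.69 | 2327194.52
x̄ = 1970034.69 / 25982.12 = 75.82 cm
ȳ = 2327194.52 / 25982.12 = 89.57 cm

x̄ = 75.82 cm, ȳ = 89.57 cm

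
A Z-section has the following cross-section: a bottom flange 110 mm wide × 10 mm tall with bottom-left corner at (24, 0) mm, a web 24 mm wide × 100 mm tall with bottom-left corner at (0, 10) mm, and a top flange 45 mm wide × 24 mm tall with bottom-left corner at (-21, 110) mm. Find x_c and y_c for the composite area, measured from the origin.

bottom flange: A = 110 × 10 = 1100.00, centroid at (79.00, 5.00).
web: A = 24 × 100 = 2400.00, centroid at (12.00, 60.00).
top flange: A = 45 × 24 = 1080.00, centroid at (1.50, 122.00).
ΣA = 4580.00 mm², ΣAx_c = 117320.00 mm³, ΣAy_c = 281260.00 mm³.
x_c = 117320.00/4580.00 = 25.62 mm; y_c = 281260.00/4580.00 = 61.41 mm.

x_c = 25.62 mm, y_c = 61.41 mm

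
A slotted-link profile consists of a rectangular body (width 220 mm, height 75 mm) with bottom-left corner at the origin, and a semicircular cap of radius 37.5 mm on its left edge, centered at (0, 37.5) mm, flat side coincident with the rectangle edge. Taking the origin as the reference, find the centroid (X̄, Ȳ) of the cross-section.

rectangular body: A = 220 × 75 = 16500.00, centroid at (110.00, 37.50).
semicircular end: A = ½π·37.5² = 2208.93, centroid at (-15.92, 37.50).
ΣA = 18708.93 mm²
ΣAX̄ = (16500.00)(110.00) + (2208.93)(-15.92) = 1779843.75 mm³
ΣAȲ = (16500.00)(37.50) + (2208.93)(37.50) = 701584.96 mm³
X̄ = 1779843.75 / 18708.93 = 95.13 mm
Ȳ = 701584.96 / 18708.93 = 37.50 mm

X̄ = 95.13 mm, Ȳ = 37.50 mm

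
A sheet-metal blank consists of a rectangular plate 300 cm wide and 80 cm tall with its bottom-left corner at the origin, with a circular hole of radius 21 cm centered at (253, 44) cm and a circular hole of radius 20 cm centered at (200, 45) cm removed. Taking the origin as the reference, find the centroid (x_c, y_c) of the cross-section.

x_c = 140.38 cm, y_c = 39.45 cm

Part | A | x̄ᵢ | ȳᵢ | A·x̄ᵢ | A·ȳᵢ
plate | 24000.00 | 150.00 | 40.00 | 3600000.00 | 960000.00
hole 1 | -1385.44 | 253.00 | 44.00 | -350516.92 | -60959.46
hole 2 | -1256.64 | 200.00 | 45.00 | -251327.41 | -56548.67
Σ | 21357.92 |  |  | 2998155.67 | 842491.87
x_c = 2998155.67 / 21357.92 = 140.38 cm
y_c = 842491.87 / 21357.92 = 39.45 cm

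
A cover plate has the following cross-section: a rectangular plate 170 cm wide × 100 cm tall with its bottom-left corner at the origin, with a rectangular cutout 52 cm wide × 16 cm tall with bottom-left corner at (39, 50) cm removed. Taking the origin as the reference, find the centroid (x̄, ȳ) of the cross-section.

plate: A = 170 × 100 = 17000.00, centroid at (85.00, 50.00).
hole: A = −(52 × 16) = -832.00, centroid at (65.00, 58.00).
ΣA = 16168.00 cm²
ΣAx̄ = (17000.00)(85.00) + (-832.00)(65.00) = 1390920.00 cm³
ΣAȳ = (17000.00)(50.00) + (-832.00)(58.00) = 801744.00 cm³
x̄ = 1390920.00 / 16168.00 = 86.03 cm
ȳ = 801744.00 / 16168.00 = 49.59 cm

x̄ = 86.03 cm, ȳ = 49.59 cm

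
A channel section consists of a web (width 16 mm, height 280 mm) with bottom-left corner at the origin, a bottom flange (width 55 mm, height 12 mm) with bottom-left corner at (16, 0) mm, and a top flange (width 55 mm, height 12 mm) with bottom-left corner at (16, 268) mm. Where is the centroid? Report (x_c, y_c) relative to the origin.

x_c = 16.08 mm, y_c = 140.00 mm

web: A = 16 × 280 = 4480.00, centroid at (8.00, 140.00).
bottom flange: A = 55 × 12 = 660.00, centroid at (43.50, 6.00).
top flange: A = 55 × 12 = 660.00, centroid at (43.50, 274.00).
ΣA = 5800.00 mm², ΣAx_c = 93260.00 mm³, ΣAy_c = 812000.00 mm³.
x_c = 93260.00/5800.00 = 16.08 mm; y_c = 812000.00/5800.00 = 140.00 mm.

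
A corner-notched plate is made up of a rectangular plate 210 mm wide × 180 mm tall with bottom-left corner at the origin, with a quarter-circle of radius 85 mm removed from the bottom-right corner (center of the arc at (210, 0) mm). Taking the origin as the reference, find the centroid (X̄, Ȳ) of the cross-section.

X̄ = 92.83 mm, Ȳ = 99.53 mm

plate: A = 210 × 180 = 37800.00, centroid at (105.00, 90.00).
removed quarter-circle: A = −¼π·85² = -5674.50, centroid at (173.92, 36.08).
ΣA = 32125.50 mm²
ΣAX̄ = (37800.00)(105.00) + (-5674.50)(173.92) = 2982062.97 mm³
ΣAȲ = (37800.00)(90.00) + (-5674.50)(36.08) = 3197291.67 mm³
X̄ = 2982062.97 / 32125.50 = 92.83 mm
Ȳ = 3197291.67 / 32125.50 = 99.53 mm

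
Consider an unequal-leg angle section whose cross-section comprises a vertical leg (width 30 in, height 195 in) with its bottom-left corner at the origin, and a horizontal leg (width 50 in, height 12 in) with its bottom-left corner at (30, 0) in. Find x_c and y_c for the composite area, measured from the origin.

x_c = 18.72 in, y_c = 88.99 in

vertical leg: A = 30 × 195 = 5850.00, centroid at (15.00, 97.50).
horizontal leg: A = 50 × 12 = 600.00, centroid at (55.00, 6.00).
ΣA = 6450.00 in²
ΣAx_c = (5850.00)(15.00) + (600.00)(55.00) = 120750.00 in³
ΣAy_c = (5850.00)(97.50) + (600.00)(6.00) = 573975.00 in³
x_c = 120750.00 / 6450.00 = 18.72 in
y_c = 573975.00 / 6450.00 = 88.99 in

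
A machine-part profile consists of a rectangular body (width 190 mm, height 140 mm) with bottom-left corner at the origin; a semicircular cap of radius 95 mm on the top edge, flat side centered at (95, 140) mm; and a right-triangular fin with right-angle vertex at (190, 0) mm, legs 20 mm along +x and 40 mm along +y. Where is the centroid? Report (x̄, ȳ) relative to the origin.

rectangular body: A = 190 × 140 = 26600.00, centroid at (95.00, 70.00).
semicircular top: A = ½π·95² = 14176.44, centroid at (95.00, 180.32).
triangular fin: A = ½·20·40 = 400.00, centroid at (196.67, 13.33).
ΣA = 41176.44 mm²
ΣAx̄ = (26600.00)(95.00) + (14176.44)(95.00) + (400.00)(196.67) = 3952428.17 mm³
ΣAȳ = (26600.00)(70.00) + (14176.44)(180.32) + (400.00)(13.33) = 4423617.83 mm³
x̄ = 3952428.17 / 41176.44 = 95.99 mm
ȳ = 4423617.83 / 41176.44 = 107.43 mm

x̄ = 95.99 mm, ȳ = 107.43 mm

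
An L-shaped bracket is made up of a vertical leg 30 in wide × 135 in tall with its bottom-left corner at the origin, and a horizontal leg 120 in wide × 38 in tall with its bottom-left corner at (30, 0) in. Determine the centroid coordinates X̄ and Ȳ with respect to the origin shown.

vertical leg: A = 30 × 135 = 4050.00, centroid at (15.00, 67.50).
horizontal leg: A = 120 × 38 = 4560.00, centroid at (90.00, 19.00).
ΣA = 8610.00 in², ΣAX̄ = 471150.00 in³, ΣAȲ = 360015.00 in³.
X̄ = 471150.00/8610.00 = 54.72 in; Ȳ = 360015.00/8610.00 = 41.81 in.

X̄ = 54.72 in, Ȳ = 41.81 in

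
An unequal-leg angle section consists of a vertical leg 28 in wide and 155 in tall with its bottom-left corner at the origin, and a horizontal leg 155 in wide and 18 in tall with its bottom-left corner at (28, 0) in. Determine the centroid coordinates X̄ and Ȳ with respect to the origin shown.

Part | A | x̄ᵢ | ȳᵢ | A·x̄ᵢ | A·ȳᵢ
vertical leg | 4340.00 | 14.00 | 77.50 | 60760.00 | 336350.00
horizontal leg | 2790.00 | 105.50 | 9.00 | 294345.00 | 25110.00
Σ | 7130.00 |  |  | 355105.00 | 361460.00
X̄ = 355105.00 / 7130.00 = 49.80 in
Ȳ = 361460.00 / 7130.00 = 50.70 in

X̄ = 49.80 in, Ȳ = 50.70 in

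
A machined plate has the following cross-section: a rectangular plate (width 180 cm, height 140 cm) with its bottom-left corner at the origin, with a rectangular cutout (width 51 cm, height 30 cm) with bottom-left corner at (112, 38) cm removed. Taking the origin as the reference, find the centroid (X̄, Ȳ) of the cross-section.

plate: A = 180 × 140 = 25200.00, centroid at (90.00, 70.00).
hole: A = −(51 × 30) = -1530.00, centroid at (137.50, 53.00).
ΣA = 23670.00 cm², ΣAX̄ = 2057625.00 cm³, ΣAȲ = 1682910.00 cm³.
X̄ = 2057625.00/23670.00 = 86.93 cm; Ȳ = 1682910.00/23670.00 = 71.10 cm.

X̄ = 86.93 cm, Ȳ = 71.10 cm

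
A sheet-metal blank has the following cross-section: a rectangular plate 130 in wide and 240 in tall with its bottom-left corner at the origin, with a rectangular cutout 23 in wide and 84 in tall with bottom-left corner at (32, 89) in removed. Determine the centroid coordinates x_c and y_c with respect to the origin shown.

Part | A | x̄ᵢ | ȳᵢ | A·x̄ᵢ | A·ȳᵢ
plate | 31200.00 | 65.00 | 120.00 | 2028000.00 | 3744000.00
hole | -1932.00 | 43.50 | 131.00 | -84042.00 | -253092.00
Σ | 29268.00 |  |  | 1943958.00 | 3490908.00
x_c = 1943958.00 / 29268.00 = 66.42 in
y_c = 3490908.00 / 29268.00 = 119.27 in

x_c = 66.42 in, y_c = 119.27 in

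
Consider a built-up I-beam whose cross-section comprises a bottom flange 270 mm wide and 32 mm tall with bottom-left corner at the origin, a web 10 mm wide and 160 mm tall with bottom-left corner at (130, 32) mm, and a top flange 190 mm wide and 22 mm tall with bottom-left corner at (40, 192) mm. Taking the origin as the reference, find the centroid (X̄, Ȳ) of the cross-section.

X̄ = 135.00 mm, Ȳ = 80.86 mm

bottom flange: A = 270 × 32 = 8640.00, centroid at (135.00, 16.00).
web: A = 10 × 160 = 1600.00, centroid at (135.00, 112.00).
top flange: A = 190 × 22 = 4180.00, centroid at (135.00, 203.00).
ΣA = 14420.00 mm², ΣAX̄ = 1946700.00 mm³, ΣAȲ = 1165980.00 mm³.
X̄ = 1946700.00/14420.00 = 135.00 mm; Ȳ = 1165980.00/14420.00 = 80.86 mm.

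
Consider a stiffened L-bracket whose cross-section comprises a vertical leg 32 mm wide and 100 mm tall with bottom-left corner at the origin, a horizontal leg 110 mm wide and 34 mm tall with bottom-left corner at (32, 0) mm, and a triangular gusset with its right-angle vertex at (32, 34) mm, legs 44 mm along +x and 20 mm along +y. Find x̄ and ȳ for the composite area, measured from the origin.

x̄ = 53.81 mm, ȳ = 32.72 mm

vertical leg: A = 32 × 100 = 3200.00, centroid at (16.00, 50.00).
horizontal leg: A = 110 × 34 = 3740.00, centroid at (87.00, 17.00).
gusset: A = ½·44·20 = 440.00, centroid at (46.67, 40.67).
ΣA = 7380.00 mm²
ΣAx̄ = (3200.00)(16.00) + (3740.00)(87.00) + (440.00)(46.67) = 397113.33 mm³
ΣAȳ = (3200.00)(50.00) + (3740.00)(17.00) + (440.00)(40.67) = 241473.33 mm³
x̄ = 397113.33 / 7380.00 = 53.81 mm
ȳ = 241473.33 / 7380.00 = 32.72 mm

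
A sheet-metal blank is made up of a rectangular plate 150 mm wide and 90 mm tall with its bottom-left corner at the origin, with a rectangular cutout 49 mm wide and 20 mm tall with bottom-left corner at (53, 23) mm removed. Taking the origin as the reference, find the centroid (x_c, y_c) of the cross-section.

Part | A | x̄ᵢ | ȳᵢ | A·x̄ᵢ | A·ȳᵢ
plate | 13500.00 | 75.00 | 45.00 | 1012500.00 | 607500.00
hole | -980.00 | 77.50 | 33.00 | -75950.00 | -32340.00
Σ | 12520.00 |  |  | 936550.00 | 575160.00
x_c = 936550.00 / 12520.00 = 74.80 mm
y_c = 575160.00 / 12520.00 = 45.94 mm

x_c = 74.80 mm, y_c = 45.94 mm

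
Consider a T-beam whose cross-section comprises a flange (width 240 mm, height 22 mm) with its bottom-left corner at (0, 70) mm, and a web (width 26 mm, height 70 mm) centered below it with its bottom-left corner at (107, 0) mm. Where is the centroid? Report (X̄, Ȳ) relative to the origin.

X̄ = 120.00 mm, Ȳ = 69.21 mm

Part | A | x̄ᵢ | ȳᵢ | A·x̄ᵢ | A·ȳᵢ
web | 1820.00 | 120.00 | 35.00 | 218400.00 | 63700.00
flange | 5280.00 | 120.00 | 81.00 | 633600.00 | 427680.00
Σ | 7100.00 |  |  | 852000.00 | 491380.00
X̄ = 852000.00 / 7100.00 = 120.00 mm
Ȳ = 491380.00 / 7100.00 = 69.21 mm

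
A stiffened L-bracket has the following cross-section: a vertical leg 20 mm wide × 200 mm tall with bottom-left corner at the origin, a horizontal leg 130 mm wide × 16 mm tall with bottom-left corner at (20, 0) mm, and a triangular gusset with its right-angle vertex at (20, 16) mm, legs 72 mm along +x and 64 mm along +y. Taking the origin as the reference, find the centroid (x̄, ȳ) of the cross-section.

x̄ = 37.95 mm, ȳ = 59.95 mm

vertical leg: A = 20 × 200 = 4000.00, centroid at (10.00, 100.00).
horizontal leg: A = 130 × 16 = 2080.00, centroid at (85.00, 8.00).
gusset: A = ½·72·64 = 2304.00, centroid at (44.00, 37.33).
ΣA = 8384.00 mm²
ΣAx̄ = (4000.00)(10.00) + (2080.00)(85.00) + (2304.00)(44.00) = 318176.00 mm³
ΣAȳ = (4000.00)(100.00) + (2080.00)(8.00) + (2304.00)(37.33) = 502656.00 mm³
x̄ = 318176.00 / 8384.00 = 37.95 mm
ȳ = 502656.00 / 8384.00 = 59.95 mm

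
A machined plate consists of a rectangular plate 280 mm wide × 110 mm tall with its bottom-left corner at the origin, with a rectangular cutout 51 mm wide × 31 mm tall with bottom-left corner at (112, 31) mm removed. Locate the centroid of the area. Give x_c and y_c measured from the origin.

x_c = 140.14 mm, y_c = 55.46 mm

plate: A = 280 × 110 = 30800.00, centroid at (140.00, 55.00).
hole: A = −(51 × 31) = -1581.00, centroid at (137.50, 46.50).
ΣA = 29219.00 mm²
ΣAx_c = (30800.00)(140.00) + (-1581.00)(137.50) = 4094612.50 mm³
ΣAy_c = (30800.00)(55.00) + (-1581.00)(46.50) = 1620483.50 mm³
x_c = 4094612.50 / 29219.00 = 140.14 mm
y_c = 1620483.50 / 29219.00 = 55.46 mm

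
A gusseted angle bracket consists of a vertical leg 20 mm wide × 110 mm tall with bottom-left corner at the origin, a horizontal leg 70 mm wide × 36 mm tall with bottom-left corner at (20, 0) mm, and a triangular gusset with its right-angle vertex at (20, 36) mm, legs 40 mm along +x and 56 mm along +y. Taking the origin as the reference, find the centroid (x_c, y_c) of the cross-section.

vertical leg: A = 20 × 110 = 2200.00, centroid at (10.00, 55.00).
horizontal leg: A = 70 × 36 = 2520.00, centroid at (55.00, 18.00).
gusset: A = ½·40·56 = 1120.00, centroid at (33.33, 54.67).
ΣA = 5840.00 mm²
ΣAx_c = (2200.00)(10.00) + (2520.00)(55.00) + (1120.00)(33.33) = 197933.33 mm³
ΣAy_c = (2200.00)(55.00) + (2520.00)(18.00) + (1120.00)(54.67) = 227586.67 mm³
x_c = 197933.33 / 5840.00 = 33.89 mm
y_c = 227586.67 / 5840.00 = 38.97 mm

x_c = 33.89 mm, y_c = 38.97 mm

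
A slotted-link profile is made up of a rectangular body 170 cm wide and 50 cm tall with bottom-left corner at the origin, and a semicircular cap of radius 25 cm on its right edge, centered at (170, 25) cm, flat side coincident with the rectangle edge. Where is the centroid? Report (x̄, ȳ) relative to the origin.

rectangular body: A = 170 × 50 = 8500.00, centroid at (85.00, 25.00).
semicircular end: A = ½π·25² = 981.75, centroid at (180.61, 25.00).
ΣA = 9481.75 cm², ΣAx̄ = 899813.78 cm³, ΣAȳ = 237043.69 cm³.
x̄ = 899813.78/9481.75 = 94.90 cm; ȳ = 237043.69/9481.75 = 25.00 cm.

x̄ = 94.90 cm, ȳ = 25.00 cm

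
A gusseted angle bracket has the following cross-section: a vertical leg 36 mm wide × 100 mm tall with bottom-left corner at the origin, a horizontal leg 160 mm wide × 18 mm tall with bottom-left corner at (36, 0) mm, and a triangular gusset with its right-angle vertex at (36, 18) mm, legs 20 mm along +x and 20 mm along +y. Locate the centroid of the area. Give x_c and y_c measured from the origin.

Part | A | x̄ᵢ | ȳᵢ | A·x̄ᵢ | A·ȳᵢ
vertical leg | 3600.00 | 18.00 | 50.00 | 64800.00 | 180000.00
horizontal leg | 2880.00 | 116.00 | 9.00 | 334080.00 | 25920.00
gusset | 200.00 | 42.67 | 24.67 | 8533.33 | 4933.33
Σ | 6680.00 |  |  | 407413.33 | 210853.33
x_c = 407413.33 / 6680.00 = 60.99 mm
y_c = 210853.33 / 6680.00 = 31.56 mm

x_c = 60.99 mm, y_c = 31.56 mm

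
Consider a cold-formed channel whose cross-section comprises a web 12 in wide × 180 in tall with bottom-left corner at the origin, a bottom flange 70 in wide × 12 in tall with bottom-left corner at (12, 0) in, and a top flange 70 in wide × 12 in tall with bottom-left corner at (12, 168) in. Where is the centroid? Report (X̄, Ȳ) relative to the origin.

web: A = 12 × 180 = 2160.00, centroid at (6.00, 90.00).
bottom flange: A = 70 × 12 = 840.00, centroid at (47.00, 6.00).
top flange: A = 70 × 12 = 840.00, centroid at (47.00, 174.00).
ΣA = 3840.00 in², ΣAX̄ = 91920.00 in³, ΣAȲ = 345600.00 in³.
X̄ = 91920.00/3840.00 = 23.94 in; Ȳ = 345600.00/3840.00 = 90.00 in.

X̄ = 23.94 in, Ȳ = 90.00 in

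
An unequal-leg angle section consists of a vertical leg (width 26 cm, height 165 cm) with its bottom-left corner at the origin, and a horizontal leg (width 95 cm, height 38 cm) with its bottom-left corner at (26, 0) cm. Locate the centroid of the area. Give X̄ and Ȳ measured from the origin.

X̄ = 40.65 cm, Ȳ = 53.48 cm

Part | A | x̄ᵢ | ȳᵢ | A·x̄ᵢ | A·ȳᵢ
vertical leg | 4290.00 | 13.00 | 82.50 | 55770.00 | 353925.00
horizontal leg | 3610.00 | 73.50 | 19.00 | 265335.00 | 68590.00
Σ | 7900.00 |  |  | 321105.00 | 422515.00
X̄ = 321105.00 / 7900.00 = 40.65 cm
Ȳ = 422515.00 / 7900.00 = 53.48 cm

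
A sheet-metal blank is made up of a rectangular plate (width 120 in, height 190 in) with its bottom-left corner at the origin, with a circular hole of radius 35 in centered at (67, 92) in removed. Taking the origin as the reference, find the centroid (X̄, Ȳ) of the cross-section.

Part | A | x̄ᵢ | ȳᵢ | A·x̄ᵢ | A·ȳᵢ
plate | 22800.00 | 60.00 | 95.00 | 1368000.00 | 2166000.00
hole | -3848.45 | 67.00 | 92.00 | -257846.22 | -354057.49
Σ | 18951.55 |  |  | 1110153.78 | 1811942.51
X̄ = 1110153.78 / 18951.55 = 58.58 in
Ȳ = 1811942.51 / 18951.55 = 95.61 in

X̄ = 58.58 in, Ȳ = 95.61 in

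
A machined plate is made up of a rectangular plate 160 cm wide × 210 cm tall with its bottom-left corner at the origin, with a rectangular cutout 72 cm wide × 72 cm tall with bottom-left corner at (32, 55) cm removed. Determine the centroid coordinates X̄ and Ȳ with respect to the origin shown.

plate: A = 160 × 210 = 33600.00, centroid at (80.00, 105.00).
hole: A = −(72 × 72) = -5184.00, centroid at (68.00, 91.00).
ΣA = 28416.00 cm², ΣAX̄ = 2335488.00 cm³, ΣAȲ = 3056256.00 cm³.
X̄ = 2335488.00/28416.00 = 82.19 cm; Ȳ = 3056256.00/28416.00 = 107.55 cm.

X̄ = 82.19 cm, Ȳ = 107.55 cm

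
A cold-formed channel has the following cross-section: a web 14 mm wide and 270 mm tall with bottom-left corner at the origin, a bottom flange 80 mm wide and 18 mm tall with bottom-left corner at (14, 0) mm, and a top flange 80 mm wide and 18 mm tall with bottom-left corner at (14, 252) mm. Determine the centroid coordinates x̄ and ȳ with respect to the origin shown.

x̄ = 27.32 mm, ȳ = 135.00 mm

web: A = 14 × 270 = 3780.00, centroid at (7.00, 135.00).
bottom flange: A = 80 × 18 = 1440.00, centroid at (54.00, 9.00).
top flange: A = 80 × 18 = 1440.00, centroid at (54.00, 261.00).
ΣA = 6660.00 mm²
ΣAx̄ = (3780.00)(7.00) + (1440.00)(54.00) + (1440.00)(54.00) = 181980.00 mm³
ΣAȳ = (3780.00)(135.00) + (1440.00)(9.00) + (1440.00)(261.00) = 899100.00 mm³
x̄ = 181980.00 / 6660.00 = 27.32 mm
ȳ = 899100.00 / 6660.00 = 135.00 mm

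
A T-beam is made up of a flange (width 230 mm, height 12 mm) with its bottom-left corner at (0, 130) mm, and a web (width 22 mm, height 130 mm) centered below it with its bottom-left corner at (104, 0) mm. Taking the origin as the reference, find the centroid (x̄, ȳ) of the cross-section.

x̄ = 115.00 mm, ȳ = 99.87 mm

Part | A | x̄ᵢ | ȳᵢ | A·x̄ᵢ | A·ȳᵢ
web | 2860.00 | 115.00 | 65.00 | 328900.00 | 185900.00
flange | 2760.00 | 115.00 | 136.00 | 317400.00 | 375360.00
Σ | 5620.00 |  |  | 646300.00 | 561260.00
x̄ = 646300.00 / 5620.00 = 115.00 mm
ȳ = 561260.00 / 5620.00 = 99.87 mm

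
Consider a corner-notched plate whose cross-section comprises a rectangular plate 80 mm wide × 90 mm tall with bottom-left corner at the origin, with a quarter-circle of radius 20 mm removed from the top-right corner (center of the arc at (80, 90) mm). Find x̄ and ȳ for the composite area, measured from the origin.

x̄ = 38.56 mm, ȳ = 43.33 mm

plate: A = 80 × 90 = 7200.00, centroid at (40.00, 45.00).
removed quarter-circle: A = −¼π·20² = -314.16, centroid at (71.51, 81.51).
ΣA = 6885.84 mm²
ΣAx̄ = (7200.00)(40.00) + (-314.16)(71.51) = 265533.93 mm³
ΣAȳ = (7200.00)(45.00) + (-314.16)(81.51) = 298392.33 mm³
x̄ = 265533.93 / 6885.84 = 38.56 mm
ȳ = 298392.33 / 6885.84 = 43.33 mm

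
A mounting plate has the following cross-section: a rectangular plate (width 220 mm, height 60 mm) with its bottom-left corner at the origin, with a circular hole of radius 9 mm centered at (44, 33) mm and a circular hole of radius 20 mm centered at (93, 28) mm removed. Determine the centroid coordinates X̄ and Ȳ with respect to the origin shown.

Part | A | x̄ᵢ | ȳᵢ | A·x̄ᵢ | A·ȳᵢ
plate | 13200.00 | 110.00 | 30.00 | 1452000.00 | 396000.00
hole 1 | -254.47 | 44.00 | 33.00 | -11196.64 | -8397.48
hole 2 | -1256.64 | 93.00 | 28.00 | -116867.25 | -35185.84
Σ | 11688.89 |  |  | 1323936.12 | 352416.69
X̄ = 1323936.12 / 11688.89 = 113.26 mm
Ȳ = 352416.69 / 11688.89 = 30.15 mm

X̄ = 113.26 mm, Ȳ = 30.15 mm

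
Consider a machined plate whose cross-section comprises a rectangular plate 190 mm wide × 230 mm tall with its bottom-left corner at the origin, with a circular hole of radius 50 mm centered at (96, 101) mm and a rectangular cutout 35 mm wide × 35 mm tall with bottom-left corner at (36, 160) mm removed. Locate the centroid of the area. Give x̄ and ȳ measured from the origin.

plate: A = 190 × 230 = 43700.00, centroid at (95.00, 115.00).
hole 1: A = −π·50² = -7853.98, centroid at (96.00, 101.00).
hole 2: A = −(35 × 35) = -1225.00, centroid at (53.50, 177.50).
ΣA = 34621.02 mm², ΣAx̄ = 3331980.26 mm³, ΣAȳ = 4014810.35 mm³.
x̄ = 3331980.26/34621.02 = 96.24 mm; ȳ = 4014810.35/34621.02 = 115.96 mm.

x̄ = 96.24 mm, ȳ = 115.96 mm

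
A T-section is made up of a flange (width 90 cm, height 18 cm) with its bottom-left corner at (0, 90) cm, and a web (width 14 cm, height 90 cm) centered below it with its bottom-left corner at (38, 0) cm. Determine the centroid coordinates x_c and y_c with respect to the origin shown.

web: A = 14 × 90 = 1260.00, centroid at (45.00, 45.00).
flange: A = 90 × 18 = 1620.00, centroid at (45.00, 99.00).
ΣA = 2880.00 cm², ΣAx_c = 129600.00 cm³, ΣAy_c = 217080.00 cm³.
x_c = 129600.00/2880.00 = 45.00 cm; y_c = 217080.00/2880.00 = 75.38 cm.

x_c = 45.00 cm, y_c = 75.38 cm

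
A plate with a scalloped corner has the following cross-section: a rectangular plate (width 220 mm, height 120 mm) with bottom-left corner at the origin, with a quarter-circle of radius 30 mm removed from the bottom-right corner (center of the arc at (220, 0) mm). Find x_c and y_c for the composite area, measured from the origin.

plate: A = 220 × 120 = 26400.00, centroid at (110.00, 60.00).
removed quarter-circle: A = −¼π·30² = -706.86, centroid at (207.27, 12.73).
ΣA = 25693.14 mm², ΣAx_c = 2757491.16 mm³, ΣAy_c = 1575000.00 mm³.
x_c = 2757491.16/25693.14 = 107.32 mm; y_c = 1575000.00/25693.14 = 61.30 mm.

x_c = 107.32 mm, y_c = 61.30 mm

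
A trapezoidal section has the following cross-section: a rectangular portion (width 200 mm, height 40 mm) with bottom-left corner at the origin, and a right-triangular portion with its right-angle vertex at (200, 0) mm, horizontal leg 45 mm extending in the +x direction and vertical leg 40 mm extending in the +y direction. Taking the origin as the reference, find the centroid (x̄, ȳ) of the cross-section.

x̄ = 111.63 mm, ȳ = 19.33 mm

Part | A | x̄ᵢ | ȳᵢ | A·x̄ᵢ | A·ȳᵢ
rectangular portion | 8000.00 | 100.00 | 20.00 | 800000.00 | 160000.00
triangular portion | 900.00 | 215.00 | 13.33 | 193500.00 | 12000.00
Σ | 8900.00 |  |  | 993500.00 | 172000.00
x̄ = 993500.00 / 8900.00 = 111.63 mm
ȳ = 172000.00 / 8900.00 = 19.33 mm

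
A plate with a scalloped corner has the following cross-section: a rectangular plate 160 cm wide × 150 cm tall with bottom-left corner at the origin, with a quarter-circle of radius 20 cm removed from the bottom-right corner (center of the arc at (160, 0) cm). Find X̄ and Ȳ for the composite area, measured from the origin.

plate: A = 160 × 150 = 24000.00, centroid at (80.00, 75.00).
removed quarter-circle: A = −¼π·20² = -314.16, centroid at (151.51, 8.49).
ΣA = 23685.84 cm², ΣAX̄ = 1872401.18 cm³, ΣAȲ = 1797333.33 cm³.
X̄ = 1872401.18/23685.84 = 79.05 cm; Ȳ = 1797333.33/23685.84 = 75.88 cm.

X̄ = 79.05 cm, Ȳ = 75.88 cm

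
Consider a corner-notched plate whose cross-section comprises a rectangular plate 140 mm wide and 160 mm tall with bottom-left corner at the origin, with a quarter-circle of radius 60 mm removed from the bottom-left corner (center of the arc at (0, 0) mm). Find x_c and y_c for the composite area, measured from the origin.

x_c = 76.43 mm, y_c = 87.88 mm

plate: A = 140 × 160 = 22400.00, centroid at (70.00, 80.00).
removed quarter-circle: A = −¼π·60² = -2827.43, centroid at (25.46, 25.46).
ΣA = 19572.57 mm², ΣAx_c = 1496000.00 mm³, ΣAy_c = 1720000.00 mm³.
x_c = 1496000.00/19572.57 = 76.43 mm; y_c = 1720000.00/19572.57 = 87.88 mm.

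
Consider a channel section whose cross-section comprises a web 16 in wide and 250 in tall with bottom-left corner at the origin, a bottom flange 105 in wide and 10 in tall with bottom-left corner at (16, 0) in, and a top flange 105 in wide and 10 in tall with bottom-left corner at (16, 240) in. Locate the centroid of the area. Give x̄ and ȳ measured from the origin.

web: A = 16 × 250 = 4000.00, centroid at (8.00, 125.00).
bottom flange: A = 105 × 10 = 1050.00, centroid at (68.50, 5.00).
top flange: A = 105 × 10 = 1050.00, centroid at (68.50, 245.00).
ΣA = 6100.00 in², ΣAx̄ = 175850.00 in³, ΣAȳ = 762500.00 in³.
x̄ = 175850.00/6100.00 = 28.83 in; ȳ = 762500.00/6100.00 = 125.00 in.

x̄ = 28.83 in, ȳ = 125.00 in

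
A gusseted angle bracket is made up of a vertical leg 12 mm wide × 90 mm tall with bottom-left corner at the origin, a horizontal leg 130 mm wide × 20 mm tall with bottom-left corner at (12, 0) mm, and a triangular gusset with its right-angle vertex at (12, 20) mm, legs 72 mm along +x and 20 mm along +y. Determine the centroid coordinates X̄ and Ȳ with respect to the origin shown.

X̄ = 52.86 mm, Ȳ = 21.32 mm

vertical leg: A = 12 × 90 = 1080.00, centroid at (6.00, 45.00).
horizontal leg: A = 130 × 20 = 2600.00, centroid at (77.00, 10.00).
gusset: A = ½·72·20 = 720.00, centroid at (36.00, 26.67).
ΣA = 4400.00 mm², ΣAX̄ = 232600.00 mm³, ΣAȲ = 93800.00 mm³.
X̄ = 232600.00/4400.00 = 52.86 mm; Ȳ = 93800.00/4400.00 = 21.32 mm.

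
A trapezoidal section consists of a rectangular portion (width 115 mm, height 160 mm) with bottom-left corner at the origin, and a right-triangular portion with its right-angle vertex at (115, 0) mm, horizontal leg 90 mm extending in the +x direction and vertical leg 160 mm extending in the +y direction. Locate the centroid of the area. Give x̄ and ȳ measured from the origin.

x̄ = 82.11 mm, ȳ = 72.50 mm

rectangular portion: A = 115 × 160 = 18400.00, centroid at (57.50, 80.00).
triangular portion: A = ½·90·160 = 7200.00, centroid at (145.00, 53.33).
ΣA = 25600.00 mm²
ΣAx̄ = (18400.00)(57.50) + (7200.00)(145.00) = 2102000.00 mm³
ΣAȳ = (18400.00)(80.00) + (7200.00)(53.33) = 1856000.00 mm³
x̄ = 2102000.00 / 25600.00 = 82.11 mm
ȳ = 1856000.00 / 25600.00 = 72.50 mm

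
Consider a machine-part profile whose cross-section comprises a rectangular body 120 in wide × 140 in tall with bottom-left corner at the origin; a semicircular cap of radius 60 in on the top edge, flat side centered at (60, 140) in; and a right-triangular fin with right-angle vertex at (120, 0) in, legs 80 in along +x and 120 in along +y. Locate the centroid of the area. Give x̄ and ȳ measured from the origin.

x̄ = 75.26 in, ȳ = 84.52 in

rectangular body: A = 120 × 140 = 16800.00, centroid at (60.00, 70.00).
semicircular top: A = ½π·60² = 5654.87, centroid at (60.00, 165.46).
triangular fin: A = ½·80·120 = 4800.00, centroid at (146.67, 40.00).
ΣA = 27254.87 in², ΣAx̄ = 2051292.01 in³, ΣAȳ = 2303681.35 in³.
x̄ = 2051292.01/27254.87 = 75.26 in; ȳ = 2303681.35/27254.87 = 84.52 in.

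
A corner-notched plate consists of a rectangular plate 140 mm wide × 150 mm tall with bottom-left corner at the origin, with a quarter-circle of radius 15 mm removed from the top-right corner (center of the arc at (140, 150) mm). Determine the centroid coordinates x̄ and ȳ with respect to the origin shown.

x̄ = 69.46 mm, ȳ = 74.42 mm

Part | A | x̄ᵢ | ȳᵢ | A·x̄ᵢ | A·ȳᵢ
plate | 21000.00 | 70.00 | 75.00 | 1470000.00 | 1575000.00
removed quarter-circle | -176.71 | 133.63 | 143.63 | -23615.04 | -25382.19
Σ | 20823.29 |  |  | 1446384.96 | 1549617.81
x̄ = 1446384.96 / 20823.29 = 69.46 mm
ȳ = 1549617.81 / 20823.29 = 74.42 mm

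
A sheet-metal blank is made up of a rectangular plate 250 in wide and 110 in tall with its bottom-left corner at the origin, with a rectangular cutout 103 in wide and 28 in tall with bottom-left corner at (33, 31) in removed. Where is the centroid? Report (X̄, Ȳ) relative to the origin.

Part | A | x̄ᵢ | ȳᵢ | A·x̄ᵢ | A·ȳᵢ
plate | 27500.00 | 125.00 | 55.00 | 3437500.00 | 1512500.00
hole | -2884.00 | 84.50 | 45.00 | -243698.00 | -129780.00
Σ | 24616.00 |  |  | 3193802.00 | 1382720.00
X̄ = 3193802.00 / 24616.00 = 129.74 in
Ȳ = 1382720.00 / 24616.00 = 56.17 in

X̄ = 129.74 in, Ȳ = 56.17 in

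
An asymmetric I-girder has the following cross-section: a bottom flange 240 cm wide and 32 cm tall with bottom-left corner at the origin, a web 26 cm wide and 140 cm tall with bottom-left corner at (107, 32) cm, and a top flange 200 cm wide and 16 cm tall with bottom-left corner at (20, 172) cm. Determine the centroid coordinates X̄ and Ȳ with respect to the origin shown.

bottom flange: A = 240 × 32 = 7680.00, centroid at (120.00, 16.00).
web: A = 26 × 140 = 3640.00, centroid at (120.00, 102.00).
top flange: A = 200 × 16 = 3200.00, centroid at (120.00, 180.00).
ΣA = 14520.00 cm², ΣAX̄ = 1742400.00 cm³, ΣAȲ = 1070160.00 cm³.
X̄ = 1742400.00/14520.00 = 120.00 cm; Ȳ = 1070160.00/14520.00 = 73.70 cm.

X̄ = 120.00 cm, Ȳ = 73.70 cm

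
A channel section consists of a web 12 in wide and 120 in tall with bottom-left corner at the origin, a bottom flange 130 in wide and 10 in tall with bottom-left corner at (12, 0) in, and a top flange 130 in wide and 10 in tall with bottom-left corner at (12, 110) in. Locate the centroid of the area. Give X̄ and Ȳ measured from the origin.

Part | A | x̄ᵢ | ȳᵢ | A·x̄ᵢ | A·ȳᵢ
web | 1440.00 | 6.00 | 60.00 | 8640.00 | 86400.00
bottom flange | 1300.00 | 77.00 | 5.00 | 100100.00 | 6500.00
top flange | 1300.00 | 77.00 | 115.00 | 100100.00 | 149500.00
Σ | 4040.00 |  |  | 208840.00 | 242400.00
X̄ = 208840.00 / 4040.00 = 51.69 in
Ȳ = 242400.00 / 4040.00 = 60.00 in

X̄ = 51.69 in, Ȳ = 60.00 in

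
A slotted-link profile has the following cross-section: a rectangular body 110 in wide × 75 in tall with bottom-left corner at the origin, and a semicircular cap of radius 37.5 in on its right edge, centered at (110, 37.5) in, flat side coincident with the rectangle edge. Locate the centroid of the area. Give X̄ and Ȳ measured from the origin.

rectangular body: A = 110 × 75 = 8250.00, centroid at (55.00, 37.50).
semicircular end: A = ½π·37.5² = 2208.93, centroid at (125.92, 37.50).
ΣA = 10458.93 in², ΣAX̄ = 731888.81 in³, ΣAȲ = 392209.96 in³.
X̄ = 731888.81/10458.93 = 69.98 in; Ȳ = 392209.96/10458.93 = 37.50 in.

X̄ = 69.98 in, Ȳ = 37.50 in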